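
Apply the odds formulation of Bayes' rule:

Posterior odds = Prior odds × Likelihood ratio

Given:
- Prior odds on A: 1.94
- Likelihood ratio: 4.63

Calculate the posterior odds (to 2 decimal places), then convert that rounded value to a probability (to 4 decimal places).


Step 1: Calculate posterior odds
Posterior odds = Prior odds × LR
               = 1.94 × 4.63
               = 8.98

Step 2: Convert to probability
P(A|E) = Posterior odds / (1 + Posterior odds)
       = 8.98 / (1 + 8.98)
       = 8.98 / 9.98
       = 0.8998

The evidence increased P(A) from 0.6599 to 0.8998.


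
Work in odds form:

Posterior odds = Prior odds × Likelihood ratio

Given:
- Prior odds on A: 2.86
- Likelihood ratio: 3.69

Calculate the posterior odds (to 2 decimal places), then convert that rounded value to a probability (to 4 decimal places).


Step 1: Calculate posterior odds
Posterior odds = Prior odds × LR
               = 2.86 × 3.69
               = 10.55

Step 2: Convert to probability
P(A|E) = Posterior odds / (1 + Posterior odds)
       = 10.55 / (1 + 10.55)
       = 10.55 / 11.55
       = 0.9134

The evidence increased P(A) from 0.7409 to 0.9134.


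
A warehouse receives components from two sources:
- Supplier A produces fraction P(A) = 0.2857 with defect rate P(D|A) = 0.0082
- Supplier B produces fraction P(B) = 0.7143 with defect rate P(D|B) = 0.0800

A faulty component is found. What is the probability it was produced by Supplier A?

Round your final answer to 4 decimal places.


Let A = from Supplier A, D = faulty

Given:
- P(A) = 0.2857, P(B) = 0.7143
- P(D|A) = 0.0082, P(D|B) = 0.0800

Step 1: Find P(D)
P(D) = P(D|A)P(A) + P(D|B)P(B)
     = 0.0082 × 0.2857 + 0.0800 × 0.7143
     = 0.00234274 + 0.05714400
     = 0.05948674

Step 2: Apply Bayes' theorem
P(A|D) = P(D|A)P(A) / P(D)
       = 0.00234274 / 0.05948674
       = 0.0394


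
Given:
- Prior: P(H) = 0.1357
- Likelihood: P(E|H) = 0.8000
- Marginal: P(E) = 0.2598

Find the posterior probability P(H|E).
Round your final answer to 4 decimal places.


Using Bayes' theorem:

P(H|E) = P(E|H) × P(H) / P(E)
       = 0.8000 × 0.1357 / 0.2598
       = 0.10856000 / 0.2598
       = 0.4179

The evidence strengthens our belief in H.
Prior: 0.1357 → Posterior: 0.4179


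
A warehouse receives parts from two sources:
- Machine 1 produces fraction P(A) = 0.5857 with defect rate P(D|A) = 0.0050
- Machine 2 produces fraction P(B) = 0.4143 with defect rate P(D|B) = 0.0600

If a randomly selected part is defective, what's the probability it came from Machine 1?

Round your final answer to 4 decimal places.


Let A = from Machine 1, D = defective

Given:
- P(A) = 0.5857, P(B) = 0.4143
- P(D|A) = 0.0050, P(D|B) = 0.0600

Step 1: Find P(D)
P(D) = P(D|A)P(A) + P(D|B)P(B)
     = 0.0050 × 0.5857 + 0.0600 × 0.4143
     = 0.00292850 + 0.02485800
     = 0.02778650

Step 2: Apply Bayes' theorem
P(A|D) = P(D|A)P(A) / P(D)
       = 0.00292850 / 0.02778650
       = 0.1054


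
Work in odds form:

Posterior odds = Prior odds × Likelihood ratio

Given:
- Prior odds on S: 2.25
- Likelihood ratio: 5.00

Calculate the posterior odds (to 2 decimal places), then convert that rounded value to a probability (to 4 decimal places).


Step 1: Calculate posterior odds
Posterior odds = Prior odds × LR
               = 2.25 × 5.00
               = 11.25

Step 2: Convert to probability
P(S|E) = Posterior odds / (1 + Posterior odds)
       = 11.25 / (1 + 11.25)
       = 11.25 / 12.25
       = 0.9184

The evidence increased P(S) from 0.6923 to 0.9184.


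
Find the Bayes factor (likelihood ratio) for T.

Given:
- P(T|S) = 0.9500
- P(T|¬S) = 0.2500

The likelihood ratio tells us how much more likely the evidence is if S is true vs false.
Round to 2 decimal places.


Likelihood Ratio (LR) = P(T|S) / P(T|¬S)

LR = 0.9500 / 0.2500
   = 3.80

The evidence is 3.80 times more likely if S is true than if S is false.
LR > 1, so observing T raises the odds in favor of S.


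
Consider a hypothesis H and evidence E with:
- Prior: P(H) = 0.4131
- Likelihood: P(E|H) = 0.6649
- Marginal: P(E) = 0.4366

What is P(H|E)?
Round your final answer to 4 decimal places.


Using Bayes' theorem:

P(H|E) = P(E|H) × P(H) / P(E)
       = 0.6649 × 0.4131 / 0.4366
       = 0.27467019 / 0.4366
       = 0.6291

The evidence strengthens our belief in H.
Prior: 0.4131 → Posterior: 0.6291


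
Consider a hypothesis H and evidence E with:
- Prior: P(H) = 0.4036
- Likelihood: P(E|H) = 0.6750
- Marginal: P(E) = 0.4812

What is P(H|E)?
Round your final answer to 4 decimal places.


Using Bayes' theorem:

P(H|E) = P(E|H) × P(H) / P(E)
       = 0.6750 × 0.4036 / 0.4812
       = 0.27243000 / 0.4812
       = 0.5661

The evidence strengthens our belief in H.
Prior: 0.4036 → Posterior: 0.5661


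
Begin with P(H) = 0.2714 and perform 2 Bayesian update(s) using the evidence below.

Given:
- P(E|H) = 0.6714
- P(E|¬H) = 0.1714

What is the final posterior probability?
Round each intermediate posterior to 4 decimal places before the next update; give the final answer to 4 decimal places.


Sequential Bayesian updating:

Initial prior: P(H) = 0.2714

Update 1:
  P(E) = 0.6714 × 0.2714 + 0.1714 × 0.7286 = 0.18221796 + 0.12488204 = 0.30710000
  P(H|E) = 0.18221796 / 0.30710000 = 0.5934

Update 2:
  P(E) = 0.6714 × 0.5934 + 0.1714 × 0.4066 = 0.39840876 + 0.06969124 = 0.46810000
  P(H|E) = 0.39840876 / 0.46810000 = 0.8511

Final posterior: 0.8511


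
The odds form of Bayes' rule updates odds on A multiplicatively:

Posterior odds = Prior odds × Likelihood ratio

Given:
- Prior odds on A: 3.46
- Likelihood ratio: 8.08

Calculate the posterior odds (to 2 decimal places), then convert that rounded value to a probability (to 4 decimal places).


Step 1: Calculate posterior odds
Posterior odds = Prior odds × LR
               = 3.46 × 8.08
               = 27.96

Step 2: Convert to probability
P(A|E) = Posterior odds / (1 + Posterior odds)
       = 27.96 / (1 + 27.96)
       = 27.96 / 28.96
       = 0.9655

The evidence increased P(A) from 0.7758 to 0.9655.


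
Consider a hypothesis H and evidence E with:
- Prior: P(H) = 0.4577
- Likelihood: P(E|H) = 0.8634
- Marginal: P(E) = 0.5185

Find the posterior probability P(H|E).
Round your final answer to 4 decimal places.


Using Bayes' theorem:

P(H|E) = P(E|H) × P(H) / P(E)
       = 0.8634 × 0.4577 / 0.5185
       = 0.39517818 / 0.5185
       = 0.7622

The evidence strengthens our belief in H.
Prior: 0.4577 → Posterior: 0.7622


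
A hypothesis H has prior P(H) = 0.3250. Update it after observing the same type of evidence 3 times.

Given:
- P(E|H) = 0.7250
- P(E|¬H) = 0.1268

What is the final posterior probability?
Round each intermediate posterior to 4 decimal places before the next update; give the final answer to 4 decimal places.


Sequential Bayesian updating:

Initial prior: P(H) = 0.3250

Update 1:
  P(E) = 0.7250 × 0.3250 + 0.1268 × 0.6750 = 0.23562500 + 0.08559000 = 0.32121500
  P(H|E) = 0.23562500 / 0.32121500 = 0.7335

Update 2:
  P(E) = 0.7250 × 0.7335 + 0.1268 × 0.2665 = 0.53178750 + 0.03379220 = 0.56557970
  P(H|E) = 0.53178750 / 0.56557970 = 0.9403

Update 3:
  P(E) = 0.7250 × 0.9403 + 0.1268 × 0.0597 = 0.68171750 + 0.00756996 = 0.68928746
  P(H|E) = 0.68171750 / 0.68928746 = 0.9890

Final posterior: 0.9890


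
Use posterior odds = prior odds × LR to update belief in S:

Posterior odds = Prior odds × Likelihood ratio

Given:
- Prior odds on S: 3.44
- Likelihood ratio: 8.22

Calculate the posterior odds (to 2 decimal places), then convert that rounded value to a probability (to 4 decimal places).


Step 1: Calculate posterior odds
Posterior odds = Prior odds × LR
               = 3.44 × 8.22
               = 28.28

Step 2: Convert to probability
P(S|E) = Posterior odds / (1 + Posterior odds)
       = 28.28 / (1 + 28.28)
       = 28.28 / 29.28
       = 0.9658

The evidence increased P(S) from 0.7748 to 0.9658.


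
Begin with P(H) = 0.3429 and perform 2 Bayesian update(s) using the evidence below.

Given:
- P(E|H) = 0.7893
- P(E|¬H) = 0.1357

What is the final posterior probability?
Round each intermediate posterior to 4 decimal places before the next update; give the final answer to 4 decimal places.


Sequential Bayesian updating:

Initial prior: P(H) = 0.3429

Update 1:
  P(E) = 0.7893 × 0.3429 + 0.1357 × 0.6571 = 0.27065097 + 0.08916847 = 0.35981944
  P(H|E) = 0.27065097 / 0.35981944 = 0.7522

Update 2:
  P(E) = 0.7893 × 0.7522 + 0.1357 × 0.2478 = 0.59371146 + 0.03362646 = 0.62733792
  P(H|E) = 0.59371146 / 0.62733792 = 0.9464

Final posterior: 0.9464


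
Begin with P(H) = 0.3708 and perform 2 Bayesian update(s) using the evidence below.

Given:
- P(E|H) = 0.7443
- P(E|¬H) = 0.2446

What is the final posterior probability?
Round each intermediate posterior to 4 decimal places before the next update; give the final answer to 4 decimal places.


Sequential Bayesian updating:

Initial prior: P(H) = 0.3708

Update 1:
  P(E) = 0.7443 × 0.3708 + 0.2446 × 0.6292 = 0.27598644 + 0.15390232 = 0.42988876
  P(H|E) = 0.27598644 / 0.42988876 = 0.6420

Update 2:
  P(E) = 0.7443 × 0.6420 + 0.2446 × 0.3580 = 0.47784060 + 0.08756680 = 0.56540740
  P(H|E) = 0.47784060 / 0.56540740 = 0.8451

Final posterior: 0.8451


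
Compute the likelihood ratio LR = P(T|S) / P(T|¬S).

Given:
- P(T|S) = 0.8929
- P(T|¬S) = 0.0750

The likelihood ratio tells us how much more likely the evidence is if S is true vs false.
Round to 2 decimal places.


Likelihood Ratio (LR) = P(T|S) / P(T|¬S)

LR = 0.8929 / 0.0750
   = 11.91

The evidence is 11.91 times more likely if S is true than if S is false.
Because LR exceeds 1, T is evidence for S.


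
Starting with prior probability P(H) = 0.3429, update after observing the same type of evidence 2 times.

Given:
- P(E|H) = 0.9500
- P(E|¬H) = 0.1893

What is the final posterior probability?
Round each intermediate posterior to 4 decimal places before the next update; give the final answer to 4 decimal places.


Sequential Bayesian updating:

Initial prior: P(H) = 0.3429

Update 1:
  P(E) = 0.9500 × 0.3429 + 0.1893 × 0.6571 = 0.32575500 + 0.12438903 = 0.45014403
  P(H|E) = 0.32575500 / 0.45014403 = 0.7237

Update 2:
  P(E) = 0.9500 × 0.7237 + 0.1893 × 0.2763 = 0.68751500 + 0.05230359 = 0.73981859
  P(H|E) = 0.68751500 / 0.73981859 = 0.9293

Final posterior: 0.9293


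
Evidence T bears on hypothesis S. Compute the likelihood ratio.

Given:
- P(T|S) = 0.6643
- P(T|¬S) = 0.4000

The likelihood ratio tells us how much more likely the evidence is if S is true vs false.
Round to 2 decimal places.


Likelihood Ratio (LR) = P(T|S) / P(T|¬S)

LR = 0.6643 / 0.4000
   = 1.66

The evidence is 1.66 times more likely if S is true than if S is false.
LR > 1, so observing T raises the odds in favor of S.


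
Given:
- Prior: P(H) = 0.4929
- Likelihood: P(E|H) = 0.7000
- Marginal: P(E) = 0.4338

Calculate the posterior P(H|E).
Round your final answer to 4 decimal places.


Using Bayes' theorem:

P(H|E) = P(E|H) × P(H) / P(E)
       = 0.7000 × 0.4929 / 0.4338
       = 0.34503000 / 0.4338
       = 0.7954

The evidence strengthens our belief in H.
Prior: 0.4929 → Posterior: 0.7954


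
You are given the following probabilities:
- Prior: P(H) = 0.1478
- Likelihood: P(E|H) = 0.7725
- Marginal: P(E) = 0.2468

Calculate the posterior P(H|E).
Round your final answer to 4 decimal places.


Using Bayes' theorem:

P(H|E) = P(E|H) × P(H) / P(E)
       = 0.7725 × 0.1478 / 0.2468
       = 0.11417550 / 0.2468
       = 0.4626

The evidence strengthens our belief in H.
Prior: 0.1478 → Posterior: 0.4626


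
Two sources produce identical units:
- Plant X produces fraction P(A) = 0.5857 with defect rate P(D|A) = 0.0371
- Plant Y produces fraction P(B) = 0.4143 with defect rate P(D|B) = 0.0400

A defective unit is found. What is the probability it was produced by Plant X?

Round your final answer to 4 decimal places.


Let A = from Plant X, D = defective

Given:
- P(A) = 0.5857, P(B) = 0.4143
- P(D|A) = 0.0371, P(D|B) = 0.0400

Step 1: Find P(D)
P(D) = P(D|A)P(A) + P(D|B)P(B)
     = 0.0371 × 0.5857 + 0.0400 × 0.4143
     = 0.02172947 + 0.01657200
     = 0.03830147

Step 2: Apply Bayes' theorem
P(A|D) = P(D|A)P(A) / P(D)
       = 0.02172947 / 0.03830147
       = 0.5673


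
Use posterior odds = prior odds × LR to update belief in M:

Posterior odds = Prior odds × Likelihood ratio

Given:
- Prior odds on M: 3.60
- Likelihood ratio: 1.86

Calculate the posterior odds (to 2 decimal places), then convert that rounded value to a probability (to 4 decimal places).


Step 1: Calculate posterior odds
Posterior odds = Prior odds × LR
               = 3.60 × 1.86
               = 6.70

Step 2: Convert to probability
P(M|E) = Posterior odds / (1 + Posterior odds)
       = 6.70 / (1 + 6.70)
       = 6.70 / 7.70
       = 0.8701

The evidence increased P(M) from 0.7826 to 0.8701.


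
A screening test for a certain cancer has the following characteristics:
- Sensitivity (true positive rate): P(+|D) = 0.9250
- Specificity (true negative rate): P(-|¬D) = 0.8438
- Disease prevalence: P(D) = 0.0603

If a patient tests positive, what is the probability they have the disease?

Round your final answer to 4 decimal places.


Let D = has disease, + = positive test

Given:
- P(D) = 0.0603 (prevalence)
- P(+|D) = 0.9250 (sensitivity)
- P(-|¬D) = 0.8438 (specificity)
- P(+|¬D) = 0.1562 (false positive rate = 1 - specificity)

Step 1: Find P(+)
P(+) = P(+|D)P(D) + P(+|¬D)P(¬D)
     = 0.9250 × 0.0603 + 0.1562 × 0.9397
     = 0.05577750 + 0.14678114
     = 0.20255864

Step 2: Apply Bayes' theorem for P(D|+)
P(D|+) = P(+|D)P(D) / P(+)
       = 0.05577750 / 0.20255864
       = 0.2754


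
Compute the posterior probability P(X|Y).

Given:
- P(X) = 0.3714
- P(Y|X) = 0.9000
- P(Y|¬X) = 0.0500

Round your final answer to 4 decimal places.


Bayes' theorem: P(X|Y) = P(Y|X) × P(X) / P(Y)

Step 1: Calculate P(Y) using law of total probability
P(Y) = P(Y|X)P(X) + P(Y|¬X)P(¬X)
     = 0.9000 × 0.3714 + 0.0500 × 0.6286
     = 0.33426000 + 0.03143000
     = 0.36569000

Step 2: Apply Bayes' theorem
P(X|Y) = P(Y|X) × P(X) / P(Y)
       = 0.33426000 / 0.36569000
       = 0.9141


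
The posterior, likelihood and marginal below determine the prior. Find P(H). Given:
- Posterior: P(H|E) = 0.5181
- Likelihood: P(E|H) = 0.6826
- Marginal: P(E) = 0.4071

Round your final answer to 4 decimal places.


From Bayes' theorem: P(H|E) = P(E|H) × P(H) / P(E)

Rearranging for P(H):
P(H) = P(H|E) × P(E) / P(E|H)
     = 0.5181 × 0.4071 / 0.6826
     = 0.21091851 / 0.6826
     = 0.3090


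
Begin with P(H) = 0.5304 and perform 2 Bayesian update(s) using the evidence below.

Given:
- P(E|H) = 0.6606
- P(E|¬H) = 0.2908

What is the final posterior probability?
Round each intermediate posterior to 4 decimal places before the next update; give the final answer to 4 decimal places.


Sequential Bayesian updating:

Initial prior: P(H) = 0.5304

Update 1:
  P(E) = 0.6606 × 0.5304 + 0.2908 × 0.4696 = 0.35038224 + 0.13655968 = 0.48694192
  P(H|E) = 0.35038224 / 0.48694192 = 0.7196

Update 2:
  P(E) = 0.6606 × 0.7196 + 0.2908 × 0.2804 = 0.47536776 + 0.08154032 = 0.55690808
  P(H|E) = 0.47536776 / 0.55690808 = 0.8536

Final posterior: 0.8536


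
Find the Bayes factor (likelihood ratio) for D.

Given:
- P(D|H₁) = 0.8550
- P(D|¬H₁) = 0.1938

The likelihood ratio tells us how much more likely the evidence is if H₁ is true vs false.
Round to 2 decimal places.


Likelihood Ratio (LR) = P(D|H₁) / P(D|¬H₁)

LR = 0.8550 / 0.1938
   = 4.41

The evidence is 4.41 times more likely if H₁ is true than if H₁ is false.
LR > 1, so observing D raises the odds in favor of H₁.


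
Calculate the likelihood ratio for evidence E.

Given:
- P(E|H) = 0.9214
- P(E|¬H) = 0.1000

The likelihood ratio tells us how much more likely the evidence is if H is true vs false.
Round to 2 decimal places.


Likelihood Ratio (LR) = P(E|H) / P(E|¬H)

LR = 0.9214 / 0.1000
   = 9.21

The evidence is 9.21 times more likely if H is true than if H is false.
LR > 1, so observing E raises the odds in favor of H.


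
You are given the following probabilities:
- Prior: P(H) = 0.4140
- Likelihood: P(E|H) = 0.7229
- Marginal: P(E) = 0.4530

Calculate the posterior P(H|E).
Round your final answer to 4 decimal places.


Using Bayes' theorem:

P(H|E) = P(E|H) × P(H) / P(E)
       = 0.7229 × 0.4140 / 0.4530
       = 0.29928060 / 0.4530
       = 0.6607

The evidence strengthens our belief in H.
Prior: 0.4140 → Posterior: 0.6607


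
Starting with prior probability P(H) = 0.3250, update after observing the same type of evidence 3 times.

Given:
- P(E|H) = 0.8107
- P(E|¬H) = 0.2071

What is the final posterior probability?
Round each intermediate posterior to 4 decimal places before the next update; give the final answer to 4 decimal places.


Sequential Bayesian updating:

Initial prior: P(H) = 0.3250

Update 1:
  P(E) = 0.8107 × 0.3250 + 0.2071 × 0.6750 = 0.26347750 + 0.13979250 = 0.40327000
  P(H|E) = 0.26347750 / 0.40327000 = 0.6534

Update 2:
  P(E) = 0.8107 × 0.6534 + 0.2071 × 0.3466 = 0.52971138 + 0.07178086 = 0.60149224
  P(H|E) = 0.52971138 / 0.60149224 = 0.8807

Update 3:
  P(E) = 0.8107 × 0.8807 + 0.2071 × 0.1193 = 0.71398349 + 0.02470703 = 0.73869052
  P(H|E) = 0.71398349 / 0.73869052 = 0.9666

Final posterior: 0.9666


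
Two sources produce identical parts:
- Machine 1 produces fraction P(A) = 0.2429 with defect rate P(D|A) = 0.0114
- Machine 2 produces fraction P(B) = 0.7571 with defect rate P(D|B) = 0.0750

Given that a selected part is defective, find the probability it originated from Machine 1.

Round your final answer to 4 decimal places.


Let A = from Machine 1, D = defective

Given:
- P(A) = 0.2429, P(B) = 0.7571
- P(D|A) = 0.0114, P(D|B) = 0.0750

Step 1: Find P(D)
P(D) = P(D|A)P(A) + P(D|B)P(B)
     = 0.0114 × 0.2429 + 0.0750 × 0.7571
     = 0.00276906 + 0.05678250
     = 0.05955156

Step 2: Apply Bayes' theorem
P(A|D) = P(D|A)P(A) / P(D)
       = 0.00276906 / 0.05955156
       = 0.0465


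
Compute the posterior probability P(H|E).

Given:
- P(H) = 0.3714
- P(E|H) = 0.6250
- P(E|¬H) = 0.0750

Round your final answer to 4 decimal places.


Bayes' theorem: P(H|E) = P(E|H) × P(H) / P(E)

Step 1: Calculate P(E) using law of total probability
P(E) = P(E|H)P(H) + P(E|¬H)P(¬H)
     = 0.6250 × 0.3714 + 0.0750 × 0.6286
     = 0.23212500 + 0.04714500
     = 0.27927000

Step 2: Apply Bayes' theorem
P(H|E) = P(E|H) × P(H) / P(E)
       = 0.23212500 / 0.27927000
       = 0.8312


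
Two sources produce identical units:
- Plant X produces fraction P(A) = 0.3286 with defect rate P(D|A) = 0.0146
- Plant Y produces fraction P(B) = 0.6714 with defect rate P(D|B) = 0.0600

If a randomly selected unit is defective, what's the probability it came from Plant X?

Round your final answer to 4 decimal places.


Let A = from Plant X, D = defective

Given:
- P(A) = 0.3286, P(B) = 0.6714
- P(D|A) = 0.0146, P(D|B) = 0.0600

Step 1: Find P(D)
P(D) = P(D|A)P(A) + P(D|B)P(B)
     = 0.0146 × 0.3286 + 0.0600 × 0.6714
     = 0.00479756 + 0.04028400
     = 0.04508156

Step 2: Apply Bayes' theorem
P(A|D) = P(D|A)P(A) / P(D)
       = 0.00479756 / 0.04508156
       = 0.1064


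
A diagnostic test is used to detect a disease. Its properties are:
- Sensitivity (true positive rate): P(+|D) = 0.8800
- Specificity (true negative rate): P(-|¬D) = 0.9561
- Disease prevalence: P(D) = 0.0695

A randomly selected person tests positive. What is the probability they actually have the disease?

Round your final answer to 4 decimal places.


Let D = has disease, + = positive test

Given:
- P(D) = 0.0695 (prevalence)
- P(+|D) = 0.8800 (sensitivity)
- P(-|¬D) = 0.9561 (specificity)
- P(+|¬D) = 0.0439 (false positive rate = 1 - specificity)

Step 1: Find P(+)
P(+) = P(+|D)P(D) + P(+|¬D)P(¬D)
     = 0.8800 × 0.0695 + 0.0439 × 0.9305
     = 0.06116000 + 0.04084895
     = 0.10200895

Step 2: Apply Bayes' theorem for P(D|+)
P(D|+) = P(+|D)P(D) / P(+)
       = 0.06116000 / 0.10200895
       = 0.5996


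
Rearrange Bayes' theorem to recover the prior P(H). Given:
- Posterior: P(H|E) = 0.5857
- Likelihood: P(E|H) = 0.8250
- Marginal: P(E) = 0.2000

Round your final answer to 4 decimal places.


From Bayes' theorem: P(H|E) = P(E|H) × P(H) / P(E)

Rearranging for P(H):
P(H) = P(H|E) × P(E) / P(E|H)
     = 0.5857 × 0.2000 / 0.8250
     = 0.11714000 / 0.8250
     = 0.1420


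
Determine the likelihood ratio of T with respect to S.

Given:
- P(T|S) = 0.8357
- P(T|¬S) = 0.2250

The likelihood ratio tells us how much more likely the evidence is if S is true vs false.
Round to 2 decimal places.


Likelihood Ratio (LR) = P(T|S) / P(T|¬S)

LR = 0.8357 / 0.2250
   = 3.71

The evidence is 3.71 times more likely if S is true than if S is false.
LR > 1, so observing T raises the odds in favor of S.


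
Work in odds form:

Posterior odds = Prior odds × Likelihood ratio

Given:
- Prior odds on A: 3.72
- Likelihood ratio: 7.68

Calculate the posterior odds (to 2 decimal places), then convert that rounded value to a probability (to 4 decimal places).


Step 1: Calculate posterior odds
Posterior odds = Prior odds × LR
               = 3.72 × 7.68
               = 28.57

Step 2: Convert to probability
P(A|E) = Posterior odds / (1 + Posterior odds)
       = 28.57 / (1 + 28.57)
       = 28.57 / 29.57
       = 0.9662

The evidence increased P(A) from 0.7881 to 0.9662.


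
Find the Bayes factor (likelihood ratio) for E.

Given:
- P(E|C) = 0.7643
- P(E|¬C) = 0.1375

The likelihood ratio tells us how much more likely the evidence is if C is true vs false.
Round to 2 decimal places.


Likelihood Ratio (LR) = P(E|C) / P(E|¬C)

LR = 0.7643 / 0.1375
   = 5.56

The evidence is 5.56 times more likely if C is true than if C is false.
Since LR > 1, the evidence supports C over ¬C.


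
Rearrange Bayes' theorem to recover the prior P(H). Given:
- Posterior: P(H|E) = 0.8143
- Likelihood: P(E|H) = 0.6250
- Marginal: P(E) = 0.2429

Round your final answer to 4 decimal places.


From Bayes' theorem: P(H|E) = P(E|H) × P(H) / P(E)

Rearranging for P(H):
P(H) = P(H|E) × P(E) / P(E|H)
     = 0.8143 × 0.2429 / 0.6250
     = 0.19779347 / 0.6250
     = 0.3165


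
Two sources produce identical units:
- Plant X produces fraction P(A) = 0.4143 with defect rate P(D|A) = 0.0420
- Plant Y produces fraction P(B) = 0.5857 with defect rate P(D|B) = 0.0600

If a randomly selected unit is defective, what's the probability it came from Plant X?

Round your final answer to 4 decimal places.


Let A = from Plant X, D = defective

Given:
- P(A) = 0.4143, P(B) = 0.5857
- P(D|A) = 0.0420, P(D|B) = 0.0600

Step 1: Find P(D)
P(D) = P(D|A)P(A) + P(D|B)P(B)
     = 0.0420 × 0.4143 + 0.0600 × 0.5857
     = 0.01740060 + 0.03514200
     = 0.05254260

Step 2: Apply Bayes' theorem
P(A|D) = P(D|A)P(A) / P(D)
       = 0.01740060 / 0.05254260
       = 0.3312


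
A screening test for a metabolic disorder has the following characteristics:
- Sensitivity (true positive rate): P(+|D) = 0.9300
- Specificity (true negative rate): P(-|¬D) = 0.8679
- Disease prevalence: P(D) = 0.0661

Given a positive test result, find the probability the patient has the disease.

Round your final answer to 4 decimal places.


Let D = has disease, + = positive test

Given:
- P(D) = 0.0661 (prevalence)
- P(+|D) = 0.9300 (sensitivity)
- P(-|¬D) = 0.8679 (specificity)
- P(+|¬D) = 0.1321 (false positive rate = 1 - specificity)

Step 1: Find P(+)
P(+) = P(+|D)P(D) + P(+|¬D)P(¬D)
     = 0.9300 × 0.0661 + 0.1321 × 0.9339
     = 0.06147300 + 0.12336819
     = 0.18484119

Step 2: Apply Bayes' theorem for P(D|+)
P(D|+) = P(+|D)P(D) / P(+)
       = 0.06147300 / 0.18484119
       = 0.3326


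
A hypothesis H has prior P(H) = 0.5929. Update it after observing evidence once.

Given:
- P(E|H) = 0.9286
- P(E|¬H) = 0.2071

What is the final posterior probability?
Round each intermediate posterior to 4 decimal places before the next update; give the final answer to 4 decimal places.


Sequential Bayesian updating:

Initial prior: P(H) = 0.5929

Update 1:
  P(E) = 0.9286 × 0.5929 + 0.2071 × 0.4071 = 0.55056694 + 0.08431041 = 0.63487735
  P(H|E) = 0.55056694 / 0.63487735 = 0.8672

Final posterior: 0.8672


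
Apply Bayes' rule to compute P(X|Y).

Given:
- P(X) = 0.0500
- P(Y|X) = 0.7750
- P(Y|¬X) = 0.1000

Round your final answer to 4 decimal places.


Bayes' theorem: P(X|Y) = P(Y|X) × P(X) / P(Y)

Step 1: Calculate P(Y) using law of total probability
P(Y) = P(Y|X)P(X) + P(Y|¬X)P(¬X)
     = 0.7750 × 0.0500 + 0.1000 × 0.9500
     = 0.03875000 + 0.09500000
     = 0.13375000

Step 2: Apply Bayes' theorem
P(X|Y) = P(Y|X) × P(X) / P(Y)
       = 0.03875000 / 0.13375000
       = 0.2897


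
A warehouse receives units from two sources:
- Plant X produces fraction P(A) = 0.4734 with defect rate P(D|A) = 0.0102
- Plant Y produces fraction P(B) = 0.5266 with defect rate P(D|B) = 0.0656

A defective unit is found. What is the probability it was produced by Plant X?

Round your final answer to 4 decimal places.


Let A = from Plant X, D = defective

Given:
- P(A) = 0.4734, P(B) = 0.5266
- P(D|A) = 0.0102, P(D|B) = 0.0656

Step 1: Find P(D)
P(D) = P(D|A)P(A) + P(D|B)P(B)
     = 0.0102 × 0.4734 + 0.0656 × 0.5266
     = 0.00482868 + 0.03454496
     = 0.03937364

Step 2: Apply Bayes' theorem
P(A|D) = P(D|A)P(A) / P(D)
       = 0.00482868 / 0.03937364
       = 0.1226


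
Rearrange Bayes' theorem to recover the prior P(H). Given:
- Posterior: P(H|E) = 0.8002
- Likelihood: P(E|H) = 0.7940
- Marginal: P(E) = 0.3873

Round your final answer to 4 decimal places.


From Bayes' theorem: P(H|E) = P(E|H) × P(H) / P(E)

Rearranging for P(H):
P(H) = P(H|E) × P(E) / P(E|H)
     = 0.8002 × 0.3873 / 0.7940
     = 0.30991746 / 0.7940
     = 0.3903


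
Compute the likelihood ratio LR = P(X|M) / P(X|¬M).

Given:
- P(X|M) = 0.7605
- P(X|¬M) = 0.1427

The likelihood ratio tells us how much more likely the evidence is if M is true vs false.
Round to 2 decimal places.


Likelihood Ratio (LR) = P(X|M) / P(X|¬M)

LR = 0.7605 / 0.1427
   = 5.33

The evidence is 5.33 times more likely if M is true than if M is false.
LR > 1, so observing X raises the odds in favor of M.


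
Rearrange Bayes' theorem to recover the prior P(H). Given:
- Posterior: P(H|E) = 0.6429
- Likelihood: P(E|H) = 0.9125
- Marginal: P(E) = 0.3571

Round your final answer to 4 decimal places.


From Bayes' theorem: P(H|E) = P(E|H) × P(H) / P(E)

Rearranging for P(H):
P(H) = P(H|E) × P(E) / P(E|H)
     = 0.6429 × 0.3571 / 0.9125
     = 0.22957959 / 0.9125
     = 0.2516


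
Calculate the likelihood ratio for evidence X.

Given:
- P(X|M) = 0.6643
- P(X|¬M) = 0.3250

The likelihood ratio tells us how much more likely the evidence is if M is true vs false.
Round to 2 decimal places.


Likelihood Ratio (LR) = P(X|M) / P(X|¬M)

LR = 0.6643 / 0.3250
   = 2.04

The evidence is 2.04 times more likely if M is true than if M is false.
Because LR exceeds 1, X is evidence for M.


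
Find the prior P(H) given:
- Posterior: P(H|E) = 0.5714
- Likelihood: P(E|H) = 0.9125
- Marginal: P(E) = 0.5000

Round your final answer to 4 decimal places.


From Bayes' theorem: P(H|E) = P(E|H) × P(H) / P(E)

Rearranging for P(H):
P(H) = P(H|E) × P(E) / P(E|H)
     = 0.5714 × 0.5000 / 0.9125
     = 0.28570000 / 0.9125
     = 0.3131


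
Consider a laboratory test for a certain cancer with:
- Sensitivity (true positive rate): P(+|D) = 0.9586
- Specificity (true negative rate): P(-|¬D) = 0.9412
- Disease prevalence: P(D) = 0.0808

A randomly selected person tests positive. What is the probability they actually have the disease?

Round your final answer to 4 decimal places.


Let D = has disease, + = positive test

Given:
- P(D) = 0.0808 (prevalence)
- P(+|D) = 0.9586 (sensitivity)
- P(-|¬D) = 0.9412 (specificity)
- P(+|¬D) = 0.0588 (false positive rate = 1 - specificity)

Step 1: Find P(+)
P(+) = P(+|D)P(D) + P(+|¬D)P(¬D)
     = 0.9586 × 0.0808 + 0.0588 × 0.9192
     = 0.07745488 + 0.05404896
     = 0.13150384

Step 2: Apply Bayes' theorem for P(D|+)
P(D|+) = P(+|D)P(D) / P(+)
       = 0.07745488 / 0.13150384
       = 0.5890


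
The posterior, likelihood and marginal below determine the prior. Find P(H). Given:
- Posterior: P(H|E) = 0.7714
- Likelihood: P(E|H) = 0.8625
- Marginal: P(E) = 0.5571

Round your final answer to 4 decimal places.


From Bayes' theorem: P(H|E) = P(E|H) × P(H) / P(E)

Rearranging for P(H):
P(H) = P(H|E) × P(E) / P(E|H)
     = 0.7714 × 0.5571 / 0.8625
     = 0.42974694 / 0.8625
     = 0.4983


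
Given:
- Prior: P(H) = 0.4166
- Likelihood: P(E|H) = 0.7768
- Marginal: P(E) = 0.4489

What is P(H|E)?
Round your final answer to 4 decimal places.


Using Bayes' theorem:

P(H|E) = P(E|H) × P(H) / P(E)
       = 0.7768 × 0.4166 / 0.4489
       = 0.32361488 / 0.4489
       = 0.7209

The evidence strengthens our belief in H.
Prior: 0.4166 → Posterior: 0.7209


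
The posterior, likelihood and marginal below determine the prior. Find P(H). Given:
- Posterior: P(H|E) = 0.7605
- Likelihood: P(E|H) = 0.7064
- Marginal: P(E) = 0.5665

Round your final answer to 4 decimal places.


From Bayes' theorem: P(H|E) = P(E|H) × P(H) / P(E)

Rearranging for P(H):
P(H) = P(H|E) × P(E) / P(E|H)
     = 0.7605 × 0.5665 / 0.7064
     = 0.43082325 / 0.7064
     = 0.6099


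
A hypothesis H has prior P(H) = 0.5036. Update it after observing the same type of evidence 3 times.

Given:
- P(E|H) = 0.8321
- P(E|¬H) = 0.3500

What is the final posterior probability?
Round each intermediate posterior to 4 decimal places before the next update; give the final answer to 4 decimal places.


Sequential Bayesian updating:

Initial prior: P(H) = 0.5036

Update 1:
  P(E) = 0.8321 × 0.5036 + 0.3500 × 0.4964 = 0.41904556 + 0.17374000 = 0.59278556
  P(H|E) = 0.41904556 / 0.59278556 = 0.7069

Update 2:
  P(E) = 0.8321 × 0.7069 + 0.3500 × 0.2931 = 0.58821149 + 0.10258500 = 0.69079649
  P(H|E) = 0.58821149 / 0.69079649 = 0.8515

Update 3:
  P(E) = 0.8321 × 0.8515 + 0.3500 × 0.1485 = 0.70853315 + 0.05197500 = 0.76050815
  P(H|E) = 0.70853315 / 0.76050815 = 0.9317

Final posterior: 0.9317


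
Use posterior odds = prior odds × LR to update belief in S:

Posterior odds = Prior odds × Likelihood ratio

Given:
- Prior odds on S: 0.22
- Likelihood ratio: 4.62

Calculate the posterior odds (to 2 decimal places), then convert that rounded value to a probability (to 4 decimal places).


Step 1: Calculate posterior odds
Posterior odds = Prior odds × LR
               = 0.22 × 4.62
               = 1.02

Step 2: Convert to probability
P(S|E) = Posterior odds / (1 + Posterior odds)
       = 1.02 / (1 + 1.02)
       = 1.02 / 2.02
       = 0.5050

The evidence increased P(S) from 0.1803 to 0.5050.


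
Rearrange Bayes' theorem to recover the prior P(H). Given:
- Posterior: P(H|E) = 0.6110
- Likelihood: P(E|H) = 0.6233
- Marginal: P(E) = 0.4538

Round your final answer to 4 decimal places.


From Bayes' theorem: P(H|E) = P(E|H) × P(H) / P(E)

Rearranging for P(H):
P(H) = P(H|E) × P(E) / P(E|H)
     = 0.6110 × 0.4538 / 0.6233
     = 0.27727180 / 0.6233
     = 0.4448


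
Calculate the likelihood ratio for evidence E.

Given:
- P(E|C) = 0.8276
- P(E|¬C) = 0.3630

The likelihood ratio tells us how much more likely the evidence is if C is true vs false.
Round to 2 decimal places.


Likelihood Ratio (LR) = P(E|C) / P(E|¬C)

LR = 0.8276 / 0.3630
   = 2.28

The evidence is 2.28 times more likely if C is true than if C is false.
Because LR exceeds 1, E is evidence for C.


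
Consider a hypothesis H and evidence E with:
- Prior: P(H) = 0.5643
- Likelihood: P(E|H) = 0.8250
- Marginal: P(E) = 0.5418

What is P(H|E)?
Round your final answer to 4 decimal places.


Using Bayes' theorem:

P(H|E) = P(E|H) × P(H) / P(E)
       = 0.8250 × 0.5643 / 0.5418
       = 0.46554750 / 0.5418
       = 0.8593

The evidence strengthens our belief in H.
Prior: 0.5643 → Posterior: 0.8593


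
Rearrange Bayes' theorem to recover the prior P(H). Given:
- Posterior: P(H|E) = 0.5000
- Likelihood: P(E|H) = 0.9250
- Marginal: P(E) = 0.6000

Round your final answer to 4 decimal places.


From Bayes' theorem: P(H|E) = P(E|H) × P(H) / P(E)

Rearranging for P(H):
P(H) = P(H|E) × P(E) / P(E|H)
     = 0.5000 × 0.6000 / 0.9250
     = 0.30000000 / 0.9250
     = 0.3243


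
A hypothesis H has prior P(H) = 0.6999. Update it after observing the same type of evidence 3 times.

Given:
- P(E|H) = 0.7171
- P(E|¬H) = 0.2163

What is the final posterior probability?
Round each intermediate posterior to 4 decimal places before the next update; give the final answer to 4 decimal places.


Sequential Bayesian updating:

Initial prior: P(H) = 0.6999

Update 1:
  P(E) = 0.7171 × 0.6999 + 0.2163 × 0.3001 = 0.50189829 + 0.06491163 = 0.56680992
  P(H|E) = 0.50189829 / 0.56680992 = 0.8855

Update 2:
  P(E) = 0.7171 × 0.8855 + 0.2163 × 0.1145 = 0.63499205 + 0.02476635 = 0.65975840
  P(H|E) = 0.63499205 / 0.65975840 = 0.9625

Update 3:
  P(E) = 0.7171 × 0.9625 + 0.2163 × 0.0375 = 0.69020875 + 0.00811125 = 0.69832000
  P(H|E) = 0.69020875 / 0.69832000 = 0.9884

Final posterior: 0.9884


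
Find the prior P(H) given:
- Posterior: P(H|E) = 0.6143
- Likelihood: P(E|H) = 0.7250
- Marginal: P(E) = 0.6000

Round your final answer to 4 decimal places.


From Bayes' theorem: P(H|E) = P(E|H) × P(H) / P(E)

Rearranging for P(H):
P(H) = P(H|E) × P(E) / P(E|H)
     = 0.6143 × 0.6000 / 0.7250
     = 0.36858000 / 0.7250
     = 0.5084


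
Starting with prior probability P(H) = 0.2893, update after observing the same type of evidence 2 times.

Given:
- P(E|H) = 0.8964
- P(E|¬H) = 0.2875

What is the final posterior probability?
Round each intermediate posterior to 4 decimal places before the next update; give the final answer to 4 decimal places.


Sequential Bayesian updating:

Initial prior: P(H) = 0.2893

Update 1:
  P(E) = 0.8964 × 0.2893 + 0.2875 × 0.7107 = 0.25932852 + 0.20432625 = 0.46365477
  P(H|E) = 0.25932852 / 0.46365477 = 0.5593

Update 2:
  P(E) = 0.8964 × 0.5593 + 0.2875 × 0.4407 = 0.50135652 + 0.12670125 = 0.62805777
  P(H|E) = 0.50135652 / 0.62805777 = 0.7983

Final posterior: 0.7983


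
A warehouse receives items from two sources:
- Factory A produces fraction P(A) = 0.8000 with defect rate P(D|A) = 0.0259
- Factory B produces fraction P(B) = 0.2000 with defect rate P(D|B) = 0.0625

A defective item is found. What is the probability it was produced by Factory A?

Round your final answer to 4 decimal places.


Let A = from Factory A, D = defective

Given:
- P(A) = 0.8000, P(B) = 0.2000
- P(D|A) = 0.0259, P(D|B) = 0.0625

Step 1: Find P(D)
P(D) = P(D|A)P(A) + P(D|B)P(B)
     = 0.0259 × 0.8000 + 0.0625 × 0.2000
     = 0.02072000 + 0.01250000
     = 0.03322000

Step 2: Apply Bayes' theorem
P(A|D) = P(D|A)P(A) / P(D)
       = 0.02072000 / 0.03322000
       = 0.6237


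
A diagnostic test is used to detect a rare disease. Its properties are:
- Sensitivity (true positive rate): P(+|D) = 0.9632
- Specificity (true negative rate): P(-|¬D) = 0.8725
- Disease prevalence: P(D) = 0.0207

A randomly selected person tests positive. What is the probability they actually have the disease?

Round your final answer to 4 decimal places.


Let D = has disease, + = positive test

Given:
- P(D) = 0.0207 (prevalence)
- P(+|D) = 0.9632 (sensitivity)
- P(-|¬D) = 0.8725 (specificity)
- P(+|¬D) = 0.1275 (false positive rate = 1 - specificity)

Step 1: Find P(+)
P(+) = P(+|D)P(D) + P(+|¬D)P(¬D)
     = 0.9632 × 0.0207 + 0.1275 × 0.9793
     = 0.01993824 + 0.12486075
     = 0.14479899

Step 2: Apply Bayes' theorem for P(D|+)
P(D|+) = P(+|D)P(D) / P(+)
       = 0.01993824 / 0.14479899
       = 0.1377


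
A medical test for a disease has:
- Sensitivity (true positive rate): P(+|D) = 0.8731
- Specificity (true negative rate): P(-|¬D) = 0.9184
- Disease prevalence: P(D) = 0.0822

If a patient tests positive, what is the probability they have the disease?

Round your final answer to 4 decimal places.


Let D = has disease, + = positive test

Given:
- P(D) = 0.0822 (prevalence)
- P(+|D) = 0.8731 (sensitivity)
- P(-|¬D) = 0.9184 (specificity)
- P(+|¬D) = 0.0816 (false positive rate = 1 - specificity)

Step 1: Find P(+)
P(+) = P(+|D)P(D) + P(+|¬D)P(¬D)
     = 0.8731 × 0.0822 + 0.0816 × 0.9178
     = 0.07176882 + 0.07489248
     = 0.14666130

Step 2: Apply Bayes' theorem for P(D|+)
P(D|+) = P(+|D)P(D) / P(+)
       = 0.07176882 / 0.14666130
       = 0.4894


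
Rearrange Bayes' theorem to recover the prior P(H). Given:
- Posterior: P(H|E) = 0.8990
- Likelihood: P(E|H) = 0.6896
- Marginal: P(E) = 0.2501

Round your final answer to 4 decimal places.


From Bayes' theorem: P(H|E) = P(E|H) × P(H) / P(E)

Rearranging for P(H):
P(H) = P(H|E) × P(E) / P(E|H)
     = 0.8990 × 0.2501 / 0.6896
     = 0.22483990 / 0.6896
     = 0.3260


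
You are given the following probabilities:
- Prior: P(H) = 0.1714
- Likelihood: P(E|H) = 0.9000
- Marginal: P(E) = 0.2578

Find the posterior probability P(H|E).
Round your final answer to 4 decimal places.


Using Bayes' theorem:

P(H|E) = P(E|H) × P(H) / P(E)
       = 0.9000 × 0.1714 / 0.2578
       = 0.15426000 / 0.2578
       = 0.5984

The evidence strengthens our belief in H.
Prior: 0.1714 → Posterior: 0.5984


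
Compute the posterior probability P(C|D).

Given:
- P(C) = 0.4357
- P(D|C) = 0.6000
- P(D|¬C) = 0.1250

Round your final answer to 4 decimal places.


Bayes' theorem: P(C|D) = P(D|C) × P(C) / P(D)

Step 1: Calculate P(D) using law of total probability
P(D) = P(D|C)P(C) + P(D|¬C)P(¬C)
     = 0.6000 × 0.4357 + 0.1250 × 0.5643
     = 0.26142000 + 0.07053750
     = 0.33195750

Step 2: Apply Bayes' theorem
P(C|D) = P(D|C) × P(C) / P(D)
       = 0.26142000 / 0.33195750
       = 0.7875


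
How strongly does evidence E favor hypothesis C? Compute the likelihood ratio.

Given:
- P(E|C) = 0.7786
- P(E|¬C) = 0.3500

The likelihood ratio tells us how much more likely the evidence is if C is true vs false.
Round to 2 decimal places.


Likelihood Ratio (LR) = P(E|C) / P(E|¬C)

LR = 0.7786 / 0.3500
   = 2.22

The evidence is 2.22 times more likely if C is true than if C is false.
Since LR > 1, the evidence supports C over ¬C.


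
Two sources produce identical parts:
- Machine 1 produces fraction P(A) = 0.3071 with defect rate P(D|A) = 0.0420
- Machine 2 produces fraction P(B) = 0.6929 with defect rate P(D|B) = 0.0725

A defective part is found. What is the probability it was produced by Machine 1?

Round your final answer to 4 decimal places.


Let A = from Machine 1, D = defective

Given:
- P(A) = 0.3071, P(B) = 0.6929
- P(D|A) = 0.0420, P(D|B) = 0.0725

Step 1: Find P(D)
P(D) = P(D|A)P(A) + P(D|B)P(B)
     = 0.0420 × 0.3071 + 0.0725 × 0.6929
     = 0.01289820 + 0.05023525
     = 0.06313345

Step 2: Apply Bayes' theorem
P(A|D) = P(D|A)P(A) / P(D)
       = 0.01289820 / 0.06313345
       = 0.2043


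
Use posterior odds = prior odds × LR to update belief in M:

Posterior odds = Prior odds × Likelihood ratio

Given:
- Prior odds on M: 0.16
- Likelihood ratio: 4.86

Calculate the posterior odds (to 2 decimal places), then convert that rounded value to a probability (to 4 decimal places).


Step 1: Calculate posterior odds
Posterior odds = Prior odds × LR
               = 0.16 × 4.86
               = 0.78

Step 2: Convert to probability
P(M|E) = Posterior odds / (1 + Posterior odds)
       = 0.78 / (1 + 0.78)
       = 0.78 / 1.78
       = 0.4382

The evidence increased P(M) from 0.1379 to 0.4382.


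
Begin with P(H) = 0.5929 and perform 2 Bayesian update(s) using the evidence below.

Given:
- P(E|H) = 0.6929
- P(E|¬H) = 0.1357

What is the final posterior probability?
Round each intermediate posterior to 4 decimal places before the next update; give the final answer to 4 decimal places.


Sequential Bayesian updating:

Initial prior: P(H) = 0.5929

Update 1:
  P(E) = 0.6929 × 0.5929 + 0.1357 × 0.4071 = 0.41082041 + 0.05524347 = 0.46606388
  P(H|E) = 0.41082041 / 0.46606388 = 0.8815

Update 2:
  P(E) = 0.6929 × 0.8815 + 0.1357 × 0.1185 = 0.61079135 + 0.01608045 = 0.62687180
  P(H|E) = 0.61079135 / 0.62687180 = 0.9743

Final posterior: 0.9743
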